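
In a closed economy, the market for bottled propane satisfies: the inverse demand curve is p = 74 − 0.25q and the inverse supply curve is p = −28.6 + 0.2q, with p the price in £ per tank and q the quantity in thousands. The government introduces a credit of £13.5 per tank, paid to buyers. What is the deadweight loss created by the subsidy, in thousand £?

Deadweight loss = £202.5 thousand.

Rewrite in direct form: qd = 296 − 4p and qs = 5p + 143.
Before the subsidy: set 296 − 4p = 5p + 143 → p* = £17, q* = 228.
With a per-unit subsidy paid to buyers, each effectively pays p − 13.5, so demand becomes qd = 296 − 4(p − 13.5).
New equilibrium: buyers pay £9.5, sellers receive £23, q = 258. (Wedge: pb − ps = −13.5.)
Quantity rises by |ΔQ| = |228 − 258| = 30.
DWL = ½ · t · |ΔQ| = ½ · 13.5 · 30 = £202.5.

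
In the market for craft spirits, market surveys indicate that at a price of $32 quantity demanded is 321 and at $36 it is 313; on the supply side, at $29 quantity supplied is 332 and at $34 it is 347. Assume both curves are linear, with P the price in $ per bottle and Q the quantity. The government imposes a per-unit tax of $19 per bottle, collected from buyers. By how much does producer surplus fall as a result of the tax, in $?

Demand slope: (313 − 321)/(36 − 32) = -2, so Qd = 385 − 2P.
Supply slope: (347 − 332)/(34 − 29) = 3, so Qs = 3P + 245.
Without the tax, 385 − 2P = 3P + 245 gives 5P = 140, so P* = $28 and Q* = 329.
With the tax collected from buyers, demand (in seller-price terms) shifts: Qd = 385 − 2(P + 19).
Solving gives Q = 306.2 with buyers paying $39.4 and suppliers receiving $20.4 (the $19 wedge).
ΔPS is the trapezoid between Q = 306.2 and Q = 329 of height $7.6: ½ · (329 + 306.2) · 7.6 = $2413.76.

Producer surplus falls by $2413.76.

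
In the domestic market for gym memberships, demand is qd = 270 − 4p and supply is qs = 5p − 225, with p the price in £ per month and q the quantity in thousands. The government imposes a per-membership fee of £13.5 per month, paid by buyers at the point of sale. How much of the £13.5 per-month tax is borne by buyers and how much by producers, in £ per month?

Before the tax: set 270 − 4p = 5p − 225 → p* = £55, q* = 50.
With the tax collected from buyers, demand (in seller-price terms) shifts: qd = 270 − 4(p + 13.5).
Solving gives q = 20 with buyers paying £62.5 and producers receiving £49 (the £13.5 wedge).
Burden on buyers: £7.5; on producers: £6. (They sum to £13.5.)

Buyers bear £7.5 per month; producers bear £6 per month.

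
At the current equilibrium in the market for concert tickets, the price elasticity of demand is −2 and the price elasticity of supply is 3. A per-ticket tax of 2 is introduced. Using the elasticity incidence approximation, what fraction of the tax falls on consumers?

Consumers' share ≈ 0.6.

Incidence ratio: consumers' share ≈ εs / (εs + |εd|) = 3 / (3 + 2) = 0.6.
Supply is the more elastic side, so consumers bear the larger share.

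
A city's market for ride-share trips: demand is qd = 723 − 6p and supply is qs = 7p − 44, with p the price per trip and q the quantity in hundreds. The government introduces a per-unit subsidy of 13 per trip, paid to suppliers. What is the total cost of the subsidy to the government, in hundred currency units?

Government outlay = 5343 hundred.

Before the subsidy: set 723 − 6p = 7p − 44 → p* = 59, q* = 369.
With a per-unit subsidy paid to suppliers, each receives p + 13 per unit sold, so supply becomes qs = 7(p + 13) − 44.
Solving gives q = 411 with buyers paying 52 and suppliers receiving 65 (the 13 wedge).
Outlay = t · Q = 13 · 411 = 5343.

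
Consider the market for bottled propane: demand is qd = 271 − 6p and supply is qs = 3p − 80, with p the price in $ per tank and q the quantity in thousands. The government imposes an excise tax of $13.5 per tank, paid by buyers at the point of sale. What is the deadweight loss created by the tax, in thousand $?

Without the tax, 271 − 6p = 3p − 80 gives 9p = 351, so p* = $39 and q* = 37.
With the tax collected from buyers, demand (in seller-price terms) shifts: qd = 271 − 6(p + 13.5).
New equilibrium: buyers pay $43.5, suppliers receive $30, q = 10. (Wedge: pb − ps = 13.5.)
Quantity falls by |ΔQ| = |37 − 10| = 27.
DWL = ½ · t · |ΔQ| = ½ · 13.5 · 27 = $182.25.

Deadweight loss = $182.25 thousand.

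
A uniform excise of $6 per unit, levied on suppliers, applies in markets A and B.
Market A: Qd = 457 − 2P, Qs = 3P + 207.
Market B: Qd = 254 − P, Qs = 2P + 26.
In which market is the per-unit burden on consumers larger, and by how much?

Market B, by $0.4.

Market A: pre-tax P* = $50, Q* = 357; post-tax Q = 349.8; per-unit burden on consumers = $3.6.
Market B: pre-tax P* = $76, Q* = 178; post-tax Q = 174; per-unit burden on consumers = $4.
Difference: $3.6 vs $4 → market B is larger by $0.4.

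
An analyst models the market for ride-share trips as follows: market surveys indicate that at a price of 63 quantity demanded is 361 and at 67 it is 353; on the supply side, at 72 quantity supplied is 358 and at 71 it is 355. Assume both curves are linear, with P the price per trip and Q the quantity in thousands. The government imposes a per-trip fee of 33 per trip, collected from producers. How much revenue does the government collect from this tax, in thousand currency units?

Demand slope: (353 − 361)/(67 − 63) = -2, so Qd = 487 − 2P.
Supply slope: (355 − 358)/(71 − 72) = 3, so Qs = 3P + 142.
Without the tax, 487 − 2P = 3P + 142 gives 5P = 345, so P* = 69 and Q* = 349.
With the tax collected from producers, supply shifts: Qs = 3(P − 33) + 142.
Solving gives Q = 309.4 with buyers paying 88.8 and producers receiving 55.8 (the 33 wedge).
Revenue = t · Q = 33 · 309.4 = 10210.2.

Tax revenue = 10210.2 thousand.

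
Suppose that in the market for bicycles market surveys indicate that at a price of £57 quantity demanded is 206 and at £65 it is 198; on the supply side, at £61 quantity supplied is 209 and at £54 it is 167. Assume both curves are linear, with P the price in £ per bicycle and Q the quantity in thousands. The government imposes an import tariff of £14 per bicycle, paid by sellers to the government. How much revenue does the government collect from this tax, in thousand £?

Tax revenue = £2674 thousand.

Demand slope: (198 − 206)/(65 − 57) = -1, so Qd = 263 − P.
Supply slope: (167 − 209)/(54 − 61) = 6, so Qs = 6P − 157.
Without the tax, 263 − P = 6P − 157 gives 7P = 420, so P* = £60 and Q* = 203.
With the tax collected from sellers, supply shifts: Qs = 6(P − 14) − 157.
New equilibrium: consumers pay £72, sellers receive £58, Q = 191. (Wedge: Pb − Ps = 14.)
Revenue = t · Q = 14 · 191 = £2674.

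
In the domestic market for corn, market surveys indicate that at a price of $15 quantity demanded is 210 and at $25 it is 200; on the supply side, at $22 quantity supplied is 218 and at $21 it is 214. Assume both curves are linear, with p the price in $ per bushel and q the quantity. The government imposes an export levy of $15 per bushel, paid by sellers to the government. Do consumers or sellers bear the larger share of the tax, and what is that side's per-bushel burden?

Demand slope: (200 − 210)/(25 − 15) = -1, so qd = 225 − p.
Supply slope: (214 − 218)/(21 − 22) = 4, so qs = 4p + 130.
Before the tax: set 225 − p = 4p + 130 → p* = $19, q* = 206.
With the tax collected from sellers, supply shifts: qs = 4(p − 15) + 130.
New equilibrium: consumers pay $31, sellers receive $16, q = 194. (Wedge: pb − ps = 15.)
Per-bushel burden: consumers $12, sellers $3.
Consumers take the larger share because demand is less price-elastic here (demand slope 1 vs supply slope 4).
The less price-elastic side of the market bears the larger share of a per-unit tax.

Consumers bear the larger share: $12 per bushel.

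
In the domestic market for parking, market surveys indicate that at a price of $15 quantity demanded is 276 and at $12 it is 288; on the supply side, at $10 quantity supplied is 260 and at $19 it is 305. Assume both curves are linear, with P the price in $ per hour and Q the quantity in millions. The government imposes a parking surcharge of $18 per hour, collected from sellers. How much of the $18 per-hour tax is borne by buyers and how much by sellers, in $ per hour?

Demand slope: (288 − 276)/(12 − 15) = -4, so Qd = 336 − 4P.
Supply slope: (305 − 260)/(19 − 10) = 5, so Qs = 5P + 210.
Before the tax: set 336 − 4P = 5P + 210 → P* = $14, Q* = 280.
With the tax collected from sellers, supply shifts: Qs = 5(P − 18) + 210.
New equilibrium: buyers pay $24, sellers receive $6, Q = 240. (Wedge: Pb − Ps = 18.)
Burden on buyers: $10; on sellers: $8. (They sum to $18.)

Buyers bear $10 per hour; sellers bear $8 per hour.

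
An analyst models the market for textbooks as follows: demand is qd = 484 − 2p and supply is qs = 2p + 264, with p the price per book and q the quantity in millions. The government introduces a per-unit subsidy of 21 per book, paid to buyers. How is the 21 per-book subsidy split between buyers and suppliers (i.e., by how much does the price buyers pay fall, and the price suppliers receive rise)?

Before the subsidy: set 484 − 2p = 2p + 264 → p* = 55, q* = 374.
With a per-unit subsidy paid to buyers, each effectively pays p − 21, so demand becomes qd = 484 − 2(p − 21).
New equilibrium: buyers pay 44.5, suppliers receive 65.5, q = 395. (Wedge: pb − ps = −21.)
Gain to buyers: 10.5; to suppliers: 10.5. (They sum to 21.)

Buyers gain 10.5 per book; suppliers gain 10.5 per book.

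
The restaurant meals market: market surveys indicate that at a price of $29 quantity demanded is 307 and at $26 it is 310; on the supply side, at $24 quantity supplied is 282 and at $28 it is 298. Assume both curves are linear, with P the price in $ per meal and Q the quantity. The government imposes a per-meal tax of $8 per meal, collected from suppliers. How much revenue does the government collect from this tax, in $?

Tax revenue = $2396.8.

Demand slope: (310 − 307)/(26 − 29) = -1, so Qd = 336 − P.
Supply slope: (298 − 282)/(28 − 24) = 4, so Qs = 4P + 186.
Before the tax: set 336 − P = 4P + 186 → P* = $30, Q* = 306.
With the tax collected from suppliers, supply shifts: Qs = 4(P − 8) + 186.
Solving gives Q = 299.6 with buyers paying $36.4 and suppliers receiving $28.4 (the $8 wedge).
Revenue = t · Q = 8 · 299.6 = $2396.8.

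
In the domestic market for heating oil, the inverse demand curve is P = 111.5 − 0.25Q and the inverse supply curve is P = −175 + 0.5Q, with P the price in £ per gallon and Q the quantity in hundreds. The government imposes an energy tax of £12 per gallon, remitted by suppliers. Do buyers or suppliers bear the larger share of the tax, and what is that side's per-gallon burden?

Rewrite in direct form: Qd = 446 − 4P and Qs = 2P + 350.
Without the tax, 446 − 4P = 2P + 350 gives 6P = 96, so P* = £16 and Q* = 382.
With the tax collected from suppliers, supply shifts: Qs = 2(P − 12) + 350.
New equilibrium: buyers pay £20, suppliers receive £8, Q = 366. (Wedge: Pb − Ps = 12.)
Per-gallon burden: buyers £4, suppliers £8.
Suppliers take the larger share because supply is less price-elastic here (demand slope 4 vs supply slope 2).
The less price-elastic side of the market bears the larger share of a per-unit tax.

Suppliers bear the larger share: £8 per gallon.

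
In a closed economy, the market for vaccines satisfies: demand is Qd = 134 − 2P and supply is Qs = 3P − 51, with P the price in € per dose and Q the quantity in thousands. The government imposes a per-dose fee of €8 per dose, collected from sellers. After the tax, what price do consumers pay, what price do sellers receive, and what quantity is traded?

Before the tax: set 134 − 2P = 3P − 51 → P* = €37, Q* = 60.
With the tax collected from sellers, supply shifts: Qs = 3(P − 8) − 51.
New equilibrium: consumers pay €41.8, sellers receive €33.8, Q = 50.4. (Wedge: Pb − Ps = 8.)
The less price-elastic side of the market bears the larger share of a per-unit tax.

Consumers pay €41.8; sellers receive €33.8; quantity = 50.4.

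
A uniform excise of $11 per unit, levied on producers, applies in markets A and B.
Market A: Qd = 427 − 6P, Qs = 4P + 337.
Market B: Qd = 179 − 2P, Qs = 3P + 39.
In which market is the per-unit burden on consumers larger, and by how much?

Market A: pre-tax P* = $9, Q* = 373; post-tax Q = 346.6; per-unit burden on consumers = $4.4.
Market B: pre-tax P* = $28, Q* = 123; post-tax Q = 109.8; per-unit burden on consumers = $6.6.
Difference: $4.4 vs $6.6 → market B is larger by $2.2.

Market B, by $2.2.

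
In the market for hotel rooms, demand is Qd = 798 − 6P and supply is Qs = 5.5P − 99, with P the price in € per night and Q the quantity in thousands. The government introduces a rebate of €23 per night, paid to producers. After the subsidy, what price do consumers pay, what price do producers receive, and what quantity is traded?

Consumers pay €67; producers receive €90; quantity = 396.

Before the subsidy: set 798 − 6P = 5.5P − 99 → P* = €78, Q* = 330.
With a per-unit subsidy paid to producers, each receives P + 23 per unit sold, so supply becomes Qs = 5.5(P + 23) − 99.
Solving gives Q = 396 with consumers paying €67 and producers receiving €90 (the €23 wedge).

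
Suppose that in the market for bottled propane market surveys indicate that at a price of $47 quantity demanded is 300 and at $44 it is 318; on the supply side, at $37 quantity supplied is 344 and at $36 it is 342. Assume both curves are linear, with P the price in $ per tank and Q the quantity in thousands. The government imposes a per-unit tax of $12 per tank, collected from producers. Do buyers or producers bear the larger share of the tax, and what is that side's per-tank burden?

Demand slope: (318 − 300)/(44 − 47) = -6, so Qd = 582 − 6P.
Supply slope: (342 − 344)/(36 − 37) = 2, so Qs = 2P + 270.
Without the tax, 582 − 6P = 2P + 270 gives 8P = 312, so P* = $39 and Q* = 348.
With the tax collected from producers, supply shifts: Qs = 2(P − 12) + 270.
New equilibrium: buyers pay $42, producers receive $30, Q = 330. (Wedge: Pb − Ps = 12.)
Per-tank burden: buyers $3, producers $9.
Producers take the larger share because supply is less price-elastic here (demand slope 6 vs supply slope 2).

Producers bear the larger share: $9 per tank.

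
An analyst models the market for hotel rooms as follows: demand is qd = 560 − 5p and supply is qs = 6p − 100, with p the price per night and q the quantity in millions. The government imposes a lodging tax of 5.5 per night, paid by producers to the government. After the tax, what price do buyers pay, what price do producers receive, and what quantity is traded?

Before the tax: set 560 − 5p = 6p − 100 → p* = 60, q* = 260.
With the tax collected from producers, supply shifts: qs = 6(p − 5.5) − 100.
New equilibrium: buyers pay 63, producers receive 57.5, q = 245. (Wedge: pb − ps = 5.5.)
The less price-elastic side of the market bears the larger share of a per-unit tax.

Buyers pay 63; producers receive 57.5; quantity = 245.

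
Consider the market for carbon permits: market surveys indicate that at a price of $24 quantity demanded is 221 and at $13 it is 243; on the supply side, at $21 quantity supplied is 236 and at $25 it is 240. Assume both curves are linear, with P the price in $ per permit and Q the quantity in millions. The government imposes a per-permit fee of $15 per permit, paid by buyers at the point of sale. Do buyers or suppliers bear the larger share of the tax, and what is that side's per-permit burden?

Suppliers bear the larger share: $10 per permit.

Demand slope: (243 − 221)/(13 − 24) = -2, so Qd = 269 − 2P.
Supply slope: (240 − 236)/(25 − 21) = 1, so Qs = P + 215.
Without the tax, 269 − 2P = P + 215 gives 3P = 54, so P* = $18 and Q* = 233.
With the tax collected from buyers, demand (in seller-price terms) shifts: Qd = 269 − 2(P + 15).
New equilibrium: buyers pay $23, suppliers receive $8, Q = 223. (Wedge: Pb − Ps = 15.)
Per-permit burden: buyers $5, suppliers $10.
Suppliers take the larger share because supply is less price-elastic here (demand slope 2 vs supply slope 1).
The less price-elastic side of the market bears the larger share of a per-unit tax.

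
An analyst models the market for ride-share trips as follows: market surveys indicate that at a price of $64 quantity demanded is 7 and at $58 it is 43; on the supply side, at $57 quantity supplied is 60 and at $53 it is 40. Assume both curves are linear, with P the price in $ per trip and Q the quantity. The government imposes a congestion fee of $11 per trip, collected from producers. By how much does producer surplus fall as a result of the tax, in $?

Producer surplus falls by $240.

Demand slope: (43 − 7)/(58 − 64) = -6, so Qd = 391 − 6P.
Supply slope: (40 − 60)/(53 − 57) = 5, so Qs = 5P − 225.
Before the tax: set 391 − 6P = 5P − 225 → P* = $56, Q* = 55.
With the tax collected from producers, supply shifts: Qs = 5(P − 11) − 225.
New equilibrium: consumers pay $61, producers receive $50, Q = 25. (Wedge: Pb − Ps = 11.)
ΔPS is the trapezoid between Q = 25 and Q = 55 of height $6: ½ · (55 + 25) · 6 = $240.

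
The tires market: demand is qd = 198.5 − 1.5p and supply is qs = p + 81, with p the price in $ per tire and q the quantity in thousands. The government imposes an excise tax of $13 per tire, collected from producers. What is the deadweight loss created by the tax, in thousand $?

Without the tax, 198.5 − 1.5p = p + 81 gives 2.5p = 117.5, so p* = $47 and q* = 128.
With the tax collected from producers, supply shifts: qs = (p − 13) + 81.
Solving gives q = 120.2 with consumers paying $52.2 and producers receiving $39.2 (the $13 wedge).
Quantity falls by |ΔQ| = |128 − 120.2| = 7.8.
DWL = ½ · t · |ΔQ| = ½ · 13 · 7.8 = $50.7.

Deadweight loss = $50.7 thousand.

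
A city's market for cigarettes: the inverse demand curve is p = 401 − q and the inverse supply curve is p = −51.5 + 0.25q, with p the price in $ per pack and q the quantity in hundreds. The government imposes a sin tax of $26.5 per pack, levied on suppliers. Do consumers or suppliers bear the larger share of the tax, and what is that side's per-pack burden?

Rewrite in direct form: qd = 401 − p and qs = 4p + 206.
Without the tax, 401 − p = 4p + 206 gives 5p = 195, so p* = $39 and q* = 362.
With the tax collected from suppliers, supply shifts: qs = 4(p − 26.5) + 206.
Solving gives q = 340.8 with consumers paying $60.2 and suppliers receiving $33.7 (the $26.5 wedge).
Per-pack burden: consumers $21.2, suppliers $5.3.
Consumers take the larger share because demand is less price-elastic here (demand slope 1 vs supply slope 4).

Consumers bear the larger share: $21.2 per pack.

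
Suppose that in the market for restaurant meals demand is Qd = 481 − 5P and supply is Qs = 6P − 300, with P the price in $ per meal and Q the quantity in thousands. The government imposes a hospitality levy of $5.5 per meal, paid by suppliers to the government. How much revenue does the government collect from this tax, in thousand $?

Tax revenue = $610.5 thousand.

Without the tax, 481 − 5P = 6P − 300 gives 11P = 781, so P* = $71 and Q* = 126.
With the tax collected from suppliers, supply shifts: Qs = 6(P − 5.5) − 300.
New equilibrium: consumers pay $74, suppliers receive $68.5, Q = 111. (Wedge: Pb − Ps = 5.5.)
Revenue = t · Q = 5.5 · 111 = $610.5.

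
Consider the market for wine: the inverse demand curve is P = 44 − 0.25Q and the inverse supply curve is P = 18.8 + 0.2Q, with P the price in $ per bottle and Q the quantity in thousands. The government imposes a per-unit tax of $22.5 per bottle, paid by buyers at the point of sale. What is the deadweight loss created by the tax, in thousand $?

Rewrite in direct form: Qd = 176 − 4P and Qs = 5P − 94.
Before the tax: set 176 − 4P = 5P − 94 → P* = $30, Q* = 56.
With the tax collected from buyers, demand (in seller-price terms) shifts: Qd = 176 − 4(P + 22.5).
New equilibrium: buyers pay $42.5, producers receive $20, Q = 6. (Wedge: Pb − Ps = 22.5.)
Quantity falls by |ΔQ| = |56 − 6| = 50.
DWL = ½ · t · |ΔQ| = ½ · 22.5 · 50 = $562.5.

Deadweight loss = $562.5 thousand.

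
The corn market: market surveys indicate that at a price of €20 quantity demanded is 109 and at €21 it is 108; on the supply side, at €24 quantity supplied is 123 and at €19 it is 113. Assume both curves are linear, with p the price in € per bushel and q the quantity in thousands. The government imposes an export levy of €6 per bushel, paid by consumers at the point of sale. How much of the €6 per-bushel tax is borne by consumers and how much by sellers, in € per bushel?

Demand slope: (108 − 109)/(21 − 20) = -1, so qd = 129 − p.
Supply slope: (113 − 123)/(19 − 24) = 2, so qs = 2p + 75.
Without the tax, 129 − p = 2p + 75 gives 3p = 54, so p* = €18 and q* = 111.
With the tax collected from consumers, demand (in seller-price terms) shifts: qd = 129 − (p + 6).
New equilibrium: consumers pay €22, sellers receive €16, q = 107. (Wedge: pb − ps = 6.)
Burden on consumers: €4; on sellers: €2. (They sum to €6.)

Consumers bear €4 per bushel; sellers bear €2 per bushel.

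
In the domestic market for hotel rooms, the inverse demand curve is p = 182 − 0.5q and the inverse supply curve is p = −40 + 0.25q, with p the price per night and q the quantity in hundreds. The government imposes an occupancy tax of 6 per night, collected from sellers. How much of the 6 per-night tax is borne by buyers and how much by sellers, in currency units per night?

Rewrite in direct form: qd = 364 − 2p and qs = 4p + 160.
Before the tax: set 364 − 2p = 4p + 160 → p* = 34, q* = 296.
With the tax collected from sellers, supply shifts: qs = 4(p − 6) + 160.
Solving gives q = 288 with buyers paying 38 and sellers receiving 32 (the 6 wedge).
Burden on buyers: 4; on sellers: 2. (They sum to 6.)
The less price-elastic side of the market bears the larger share of a per-unit tax.

Buyers bear 4 per night; sellers bear 2 per night.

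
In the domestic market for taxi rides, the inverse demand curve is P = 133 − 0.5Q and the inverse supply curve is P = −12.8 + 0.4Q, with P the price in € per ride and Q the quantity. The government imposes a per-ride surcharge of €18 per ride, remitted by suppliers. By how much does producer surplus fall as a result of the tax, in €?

Producer surplus falls by €1216.

Rewrite in direct form: Qd = 266 − 2P and Qs = 2.5P + 32.
Before the tax: set 266 − 2P = 2.5P + 32 → P* = €52, Q* = 162.
With the tax collected from suppliers, supply shifts: Qs = 2.5(P − 18) + 32.
New equilibrium: buyers pay €62, suppliers receive €44, Q = 142. (Wedge: Pb − Ps = 18.)
ΔPS is the trapezoid between Q = 142 and Q = 162 of height €8: ½ · (162 + 142) · 8 = €1216.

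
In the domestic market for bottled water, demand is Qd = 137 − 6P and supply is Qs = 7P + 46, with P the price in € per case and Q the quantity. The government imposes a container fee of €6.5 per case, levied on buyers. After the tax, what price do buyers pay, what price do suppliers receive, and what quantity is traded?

Without the tax, 137 − 6P = 7P + 46 gives 13P = 91, so P* = €7 and Q* = 95.
With the tax collected from buyers, demand (in seller-price terms) shifts: Qd = 137 − 6(P + 6.5).
New equilibrium: buyers pay €10.5, suppliers receive €4, Q = 74. (Wedge: Pb − Ps = 6.5.)
The less price-elastic side of the market bears the larger share of a per-unit tax.

Buyers pay €10.5; suppliers receive €4; quantity = 74.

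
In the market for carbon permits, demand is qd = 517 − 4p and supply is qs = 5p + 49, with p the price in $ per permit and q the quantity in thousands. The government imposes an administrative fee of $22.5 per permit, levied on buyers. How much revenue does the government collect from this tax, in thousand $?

Tax revenue = $5827.5 thousand.

Without the tax, 517 − 4p = 5p + 49 gives 9p = 468, so p* = $52 and q* = 309.
With the tax collected from buyers, demand (in seller-price terms) shifts: qd = 517 − 4(p + 22.5).
Solving gives q = 259 with buyers paying $64.5 and suppliers receiving $42 (the $22.5 wedge).
Revenue = t · Q = 22.5 · 259 = $5827.5.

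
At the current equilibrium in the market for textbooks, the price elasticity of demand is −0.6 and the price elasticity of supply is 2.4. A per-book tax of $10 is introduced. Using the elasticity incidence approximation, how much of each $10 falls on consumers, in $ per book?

Incidence ratio: consumers' share ≈ εs / (εs + |εd|) = 2.4 / (2.4 + 0.6) = 0.8.
So consumers bear ≈ 0.8 × $10 = $8; sellers bear $2.

Consumers bear ≈ $8 per book.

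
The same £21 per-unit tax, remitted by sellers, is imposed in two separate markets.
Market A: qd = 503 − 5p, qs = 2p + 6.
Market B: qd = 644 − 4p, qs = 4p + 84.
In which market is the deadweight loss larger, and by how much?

Market B, by £126.

Market A: pre-tax p* = £71, q* = 148; post-tax q = 118; deadweight loss = £315.
Market B: pre-tax p* = £70, q* = 364; post-tax q = 322; deadweight loss = £441.
Difference: £315 vs £441 → market B is larger by £126.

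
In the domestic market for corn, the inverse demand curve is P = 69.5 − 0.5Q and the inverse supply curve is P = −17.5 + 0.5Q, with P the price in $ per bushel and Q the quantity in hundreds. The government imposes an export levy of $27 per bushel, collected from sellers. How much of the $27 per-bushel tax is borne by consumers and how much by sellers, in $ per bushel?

Consumers bear $13.5 per bushel; sellers bear $13.5 per bushel.

Inverting to Q(P) form: Qd = 139 − 2P; Qs = 2P + 35.
Without the tax, 139 − 2P = 2P + 35 gives 4P = 104, so P* = $26 and Q* = 87.
With the tax collected from sellers, supply shifts: Qs = 2(P − 27) + 35.
Solving gives Q = 60 with consumers paying $39.5 and sellers receiving $12.5 (the $27 wedge).
Burden on consumers: $13.5; on sellers: $13.5. (They sum to $27.)
The less price-elastic side of the market bears the larger share of a per-unit tax.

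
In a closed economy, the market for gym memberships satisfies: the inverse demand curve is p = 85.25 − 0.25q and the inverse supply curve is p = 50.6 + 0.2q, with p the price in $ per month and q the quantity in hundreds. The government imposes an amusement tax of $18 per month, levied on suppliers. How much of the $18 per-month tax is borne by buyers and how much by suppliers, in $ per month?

Buyers bear $10 per month; suppliers bear $8 per month.

Inverting to q(p) form: qd = 341 − 4p; qs = 5p − 253.
Before the tax: set 341 − 4p = 5p − 253 → p* = $66, q* = 77.
With the tax collected from suppliers, supply shifts: qs = 5(p − 18) − 253.
Solving gives q = 37 with buyers paying $76 and suppliers receiving $58 (the $18 wedge).
Burden on buyers: $10; on suppliers: $8. (They sum to $18.)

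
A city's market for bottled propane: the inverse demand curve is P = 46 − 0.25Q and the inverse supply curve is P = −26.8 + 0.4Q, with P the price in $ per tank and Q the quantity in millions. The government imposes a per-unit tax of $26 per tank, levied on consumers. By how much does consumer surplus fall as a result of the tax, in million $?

Inverting to Q(P) form: Qd = 184 − 4P; Qs = 2.5P + 67.
Without the tax, 184 − 4P = 2.5P + 67 gives 6.5P = 117, so P* = $18 and Q* = 112.
With the tax collected from consumers, demand (in seller-price terms) shifts: Qd = 184 − 4(P + 26).
Solving gives Q = 72 with consumers paying $28 and producers receiving $2 (the $26 wedge).
ΔCS is the trapezoid between Q = 72 and Q = 112 of height $10: ½ · (112 + 72) · 10 = $920.

Consumer surplus falls by $920 million.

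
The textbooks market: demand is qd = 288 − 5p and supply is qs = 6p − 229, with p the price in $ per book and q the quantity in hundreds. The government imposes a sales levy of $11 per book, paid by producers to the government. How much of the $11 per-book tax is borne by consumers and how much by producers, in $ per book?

Before the tax: set 288 − 5p = 6p − 229 → p* = $47, q* = 53.
With the tax collected from producers, supply shifts: qs = 6(p − 11) − 229.
Solving gives q = 23 with consumers paying $53 and producers receiving $42 (the $11 wedge).
Burden on consumers: $6; on producers: $5. (They sum to $11.)
The less price-elastic side of the market bears the larger share of a per-unit tax.

Consumers bear $6 per book; producers bear $5 per book.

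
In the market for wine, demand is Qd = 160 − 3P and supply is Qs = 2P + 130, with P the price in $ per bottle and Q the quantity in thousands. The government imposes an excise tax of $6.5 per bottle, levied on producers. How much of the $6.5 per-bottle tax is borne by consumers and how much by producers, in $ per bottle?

Consumers bear $2.6 per bottle; producers bear $3.9 per bottle.

Before the tax: set 160 − 3P = 2P + 130 → P* = $6, Q* = 142.
With the tax collected from producers, supply shifts: Qs = 2(P − 6.5) + 130.
Solving gives Q = 134.2 with consumers paying $8.6 and producers receiving $2.1 (the $6.5 wedge).
Burden on consumers: $2.6; on producers: $3.9. (They sum to $6.5.)
The less price-elastic side of the market bears the larger share of a per-unit tax.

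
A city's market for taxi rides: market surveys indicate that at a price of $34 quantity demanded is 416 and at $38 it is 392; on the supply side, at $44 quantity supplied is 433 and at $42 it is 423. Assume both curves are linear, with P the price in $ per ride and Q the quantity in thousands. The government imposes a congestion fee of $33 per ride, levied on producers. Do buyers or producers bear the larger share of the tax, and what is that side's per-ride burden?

Producers bear the larger share: $18 per ride.

Demand slope: (392 − 416)/(38 − 34) = -6, so Qd = 620 − 6P.
Supply slope: (423 − 433)/(42 − 44) = 5, so Qs = 5P + 213.
Without the tax, 620 − 6P = 5P + 213 gives 11P = 407, so P* = $37 and Q* = 398.
With the tax collected from producers, supply shifts: Qs = 5(P − 33) + 213.
New equilibrium: buyers pay $52, producers receive $19, Q = 308. (Wedge: Pb − Ps = 33.)
Per-ride burden: buyers $15, producers $18.
Producers take the larger share because supply is less price-elastic here (demand slope 6 vs supply slope 5).
The less price-elastic side of the market bears the larger share of a per-unit tax.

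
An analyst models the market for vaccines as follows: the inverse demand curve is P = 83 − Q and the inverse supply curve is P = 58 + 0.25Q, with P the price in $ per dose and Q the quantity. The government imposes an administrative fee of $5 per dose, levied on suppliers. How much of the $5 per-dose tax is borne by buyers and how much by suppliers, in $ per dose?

Rewrite in direct form: Qd = 83 − P and Qs = 4P − 232.
Before the tax: set 83 − P = 4P − 232 → P* = $63, Q* = 20.
With the tax collected from suppliers, supply shifts: Qs = 4(P − 5) − 232.
New equilibrium: buyers pay $67, suppliers receive $62, Q = 16. (Wedge: Pb − Ps = 5.)
Burden on buyers: $4; on suppliers: $1. (They sum to $5.)

Buyers bear $4 per dose; suppliers bear $1 per dose.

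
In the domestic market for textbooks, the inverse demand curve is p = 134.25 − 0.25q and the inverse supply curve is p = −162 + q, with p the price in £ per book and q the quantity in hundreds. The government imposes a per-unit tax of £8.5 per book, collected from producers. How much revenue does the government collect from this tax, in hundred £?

Rewrite in direct form: qd = 537 − 4p and qs = p + 162.
Without the tax, 537 − 4p = p + 162 gives 5p = 375, so p* = £75 and q* = 237.
With the tax collected from producers, supply shifts: qs = (p − 8.5) + 162.
Solving gives q = 230.2 with consumers paying £76.7 and producers receiving £68.2 (the £8.5 wedge).
Revenue = t · Q = 8.5 · 230.2 = £1956.7.

Tax revenue = £1956.7 hundred.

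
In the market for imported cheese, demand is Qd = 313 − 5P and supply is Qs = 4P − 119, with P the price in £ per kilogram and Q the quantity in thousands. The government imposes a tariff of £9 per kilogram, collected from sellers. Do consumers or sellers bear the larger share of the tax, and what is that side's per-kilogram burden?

Sellers bear the larger share: £5 per kilogram.

Without the tax, 313 − 5P = 4P − 119 gives 9P = 432, so P* = £48 and Q* = 73.
With the tax collected from sellers, supply shifts: Qs = 4(P − 9) − 119.
Solving gives Q = 53 with consumers paying £52 and sellers receiving £43 (the £9 wedge).
Per-kilogram burden: consumers £4, sellers £5.
Sellers take the larger share because supply is less price-elastic here (demand slope 5 vs supply slope 4).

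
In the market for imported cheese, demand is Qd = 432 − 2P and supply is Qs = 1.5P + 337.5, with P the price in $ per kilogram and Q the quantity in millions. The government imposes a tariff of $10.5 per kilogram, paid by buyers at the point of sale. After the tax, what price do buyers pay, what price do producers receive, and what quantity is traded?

Buyers pay $31.5; producers receive $21; quantity = 369.

Without the tax, 432 − 2P = 1.5P + 337.5 gives 3.5P = 94.5, so P* = $27 and Q* = 378.
With the tax collected from buyers, demand (in seller-price terms) shifts: Qd = 432 − 2(P + 10.5).
New equilibrium: buyers pay $31.5, producers receive $21, Q = 369. (Wedge: Pb − Ps = 10.5.)
The less price-elastic side of the market bears the larger share of a per-unit tax.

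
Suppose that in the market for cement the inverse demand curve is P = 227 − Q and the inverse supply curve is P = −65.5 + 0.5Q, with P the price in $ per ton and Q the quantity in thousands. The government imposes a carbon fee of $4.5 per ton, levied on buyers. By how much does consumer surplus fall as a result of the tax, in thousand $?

Consumer surplus falls by $580.5 thousand.

Rewrite in direct form: Qd = 227 − P and Qs = 2P + 131.
Without the tax, 227 − P = 2P + 131 gives 3P = 96, so P* = $32 and Q* = 195.
With the tax collected from buyers, demand (in seller-price terms) shifts: Qd = 227 − (P + 4.5).
Solving gives Q = 192 with buyers paying $35 and sellers receiving $30.5 (the $4.5 wedge).
ΔCS is the trapezoid between Q = 192 and Q = 195 of height $3: ½ · (195 + 192) · 3 = $580.5.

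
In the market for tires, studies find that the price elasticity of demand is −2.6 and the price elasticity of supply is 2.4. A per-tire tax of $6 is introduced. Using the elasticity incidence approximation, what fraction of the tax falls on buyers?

Incidence ratio: buyers' share ≈ εs / (εs + |εd|) = 2.4 / (2.4 + 2.6) = 0.48.
Supply is the less elastic side, so buyers bear the smaller share.

Buyers' share ≈ 0.48.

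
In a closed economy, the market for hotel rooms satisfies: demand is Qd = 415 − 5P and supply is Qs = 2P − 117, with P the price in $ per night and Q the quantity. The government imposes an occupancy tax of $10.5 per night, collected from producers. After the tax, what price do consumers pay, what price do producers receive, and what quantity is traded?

Consumers pay $79; producers receive $68.5; quantity = 20.

Before the tax: set 415 − 5P = 2P − 117 → P* = $76, Q* = 35.
With the tax collected from producers, supply shifts: Qs = 2(P − 10.5) − 117.
New equilibrium: consumers pay $79, producers receive $68.5, Q = 20. (Wedge: Pb − Ps = 10.5.)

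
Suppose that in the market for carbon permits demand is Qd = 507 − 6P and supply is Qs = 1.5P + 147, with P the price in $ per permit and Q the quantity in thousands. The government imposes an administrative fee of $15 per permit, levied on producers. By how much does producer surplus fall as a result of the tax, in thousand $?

Producer surplus falls by $2520 thousand.

Before the tax: set 507 − 6P = 1.5P + 147 → P* = $48, Q* = 219.
With the tax collected from producers, supply shifts: Qs = 1.5(P − 15) + 147.
Solving gives Q = 201 with consumers paying $51 and producers receiving $36 (the $15 wedge).
ΔPS is the trapezoid between Q = 201 and Q = 219 of height $12: ½ · (219 + 201) · 12 = $2520.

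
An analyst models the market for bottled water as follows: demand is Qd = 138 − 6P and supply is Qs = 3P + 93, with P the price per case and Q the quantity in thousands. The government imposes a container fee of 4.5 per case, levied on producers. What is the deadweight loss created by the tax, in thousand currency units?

Before the tax: set 138 − 6P = 3P + 93 → P* = 5, Q* = 108.
With the tax collected from producers, supply shifts: Qs = 3(P − 4.5) + 93.
Solving gives Q = 99 with consumers paying 6.5 and producers receiving 2 (the 4.5 wedge).
Quantity falls by |ΔQ| = |108 − 99| = 9.
DWL = ½ · t · |ΔQ| = ½ · 4.5 · 9 = 20.25.

Deadweight loss = 20.25 thousand.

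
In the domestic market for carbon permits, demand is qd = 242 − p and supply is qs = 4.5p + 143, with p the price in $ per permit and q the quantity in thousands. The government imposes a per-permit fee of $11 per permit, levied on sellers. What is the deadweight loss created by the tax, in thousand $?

Deadweight loss = $49.5 thousand.

Without the tax, 242 − p = 4.5p + 143 gives 5.5p = 99, so p* = $18 and q* = 224.
With the tax collected from sellers, supply shifts: qs = 4.5(p − 11) + 143.
Solving gives q = 215 with buyers paying $27 and sellers receiving $16 (the $11 wedge).
Quantity falls by |ΔQ| = |224 − 215| = 9.
DWL = ½ · t · |ΔQ| = ½ · 11 · 9 = $49.5.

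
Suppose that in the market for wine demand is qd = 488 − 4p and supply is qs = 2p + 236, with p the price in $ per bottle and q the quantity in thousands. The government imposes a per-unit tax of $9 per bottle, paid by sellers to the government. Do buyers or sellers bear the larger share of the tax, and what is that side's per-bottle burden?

Sellers bear the larger share: $6 per bottle.

Before the tax: set 488 − 4p = 2p + 236 → p* = $42, q* = 320.
With the tax collected from sellers, supply shifts: qs = 2(p − 9) + 236.
Solving gives q = 308 with buyers paying $45 and sellers receiving $36 (the $9 wedge).
Per-bottle burden: buyers $3, sellers $6.
Sellers take the larger share because supply is less price-elastic here (demand slope 4 vs supply slope 2).
The less price-elastic side of the market bears the larger share of a per-unit tax.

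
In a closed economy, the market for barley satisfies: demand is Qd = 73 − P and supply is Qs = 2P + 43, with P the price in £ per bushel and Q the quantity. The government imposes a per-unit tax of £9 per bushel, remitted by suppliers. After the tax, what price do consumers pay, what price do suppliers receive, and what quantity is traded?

Before the tax: set 73 − P = 2P + 43 → P* = £10, Q* = 63.
With the tax collected from suppliers, supply shifts: Qs = 2(P − 9) + 43.
New equilibrium: consumers pay £16, suppliers receive £7, Q = 57. (Wedge: Pb − Ps = 9.)
The less price-elastic side of the market bears the larger share of a per-unit tax.

Consumers pay £16; suppliers receive £7; quantity = 57.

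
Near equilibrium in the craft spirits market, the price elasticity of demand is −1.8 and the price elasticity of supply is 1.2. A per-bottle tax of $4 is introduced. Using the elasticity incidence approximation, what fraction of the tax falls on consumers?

Consumers' share ≈ 0.4.

Incidence ratio: consumers' share ≈ εs / (εs + |εd|) = 1.2 / (1.2 + 1.8) = 0.4.
Supply is the less elastic side, so consumers bear the smaller share.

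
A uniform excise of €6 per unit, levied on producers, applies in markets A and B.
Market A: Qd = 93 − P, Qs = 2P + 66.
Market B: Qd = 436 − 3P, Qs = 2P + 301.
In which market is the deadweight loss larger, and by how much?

Market A: pre-tax P* = €9, Q* = 84; post-tax Q = 80; deadweight loss = €12.
Market B: pre-tax P* = €27, Q* = 355; post-tax Q = 347.8; deadweight loss = €21.6.
Difference: €12 vs €21.6 → market B is larger by €9.6.

Market B, by €9.6.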